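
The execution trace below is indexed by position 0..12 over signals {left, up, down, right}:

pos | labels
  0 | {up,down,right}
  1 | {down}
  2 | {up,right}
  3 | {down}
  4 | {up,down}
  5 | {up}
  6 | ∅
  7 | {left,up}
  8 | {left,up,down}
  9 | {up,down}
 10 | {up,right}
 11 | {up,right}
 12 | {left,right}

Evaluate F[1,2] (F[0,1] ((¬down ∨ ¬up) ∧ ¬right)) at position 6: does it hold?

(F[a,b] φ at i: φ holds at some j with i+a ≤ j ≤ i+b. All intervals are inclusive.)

True

Check F[0,1] ((¬down ∨ ¬up) ∧ ¬right) at each j in [7,8]:
  j=7: holds (witness at 7)
  j=8: fails (none in [8,9])
Found at j=7 → formula holds.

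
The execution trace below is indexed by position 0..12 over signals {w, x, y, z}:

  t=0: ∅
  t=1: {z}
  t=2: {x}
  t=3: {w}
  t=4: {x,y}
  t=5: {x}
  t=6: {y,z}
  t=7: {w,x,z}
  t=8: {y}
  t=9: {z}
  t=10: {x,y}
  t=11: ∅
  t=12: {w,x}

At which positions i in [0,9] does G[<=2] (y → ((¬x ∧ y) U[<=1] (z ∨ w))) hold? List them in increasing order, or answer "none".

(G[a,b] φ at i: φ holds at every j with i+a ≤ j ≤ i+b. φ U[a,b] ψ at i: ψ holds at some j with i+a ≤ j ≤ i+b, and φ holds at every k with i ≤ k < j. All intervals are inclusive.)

0, 1, 5, 6, 7

Evaluate at each i in [0,9]:
  i=0: ✓ (all of [0,2])
  i=1: ✓ (all of [1,3])
  i=2: ✗ (fails at j=4)
  i=3: ✗ (fails at j=4)
  i=4: ✗ (fails at j=4)
  i=5: ✓ (all of [5,7])
  i=6: ✓ (all of [6,8])
  i=7: ✓ (all of [7,9])
  i=8: ✗ (fails at j=10)
  i=9: ✗ (fails at j=10)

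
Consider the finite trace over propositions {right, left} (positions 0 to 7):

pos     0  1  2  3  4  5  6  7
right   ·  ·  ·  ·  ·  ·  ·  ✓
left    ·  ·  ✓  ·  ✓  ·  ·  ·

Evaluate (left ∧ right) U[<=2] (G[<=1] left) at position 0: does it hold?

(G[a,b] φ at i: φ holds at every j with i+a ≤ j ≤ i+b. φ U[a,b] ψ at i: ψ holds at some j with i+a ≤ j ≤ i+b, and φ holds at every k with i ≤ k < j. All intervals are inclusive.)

False

Need some j in [0,2] with G[<=1] left, and (left ∧ right) at every k in [0,j-1].
  j=0: G[<=1] left — fails at 0.
  j=1: G[<=1] left — fails at 1.
  j=2: G[<=1] left — fails at 3.
No j in the window works → until fails.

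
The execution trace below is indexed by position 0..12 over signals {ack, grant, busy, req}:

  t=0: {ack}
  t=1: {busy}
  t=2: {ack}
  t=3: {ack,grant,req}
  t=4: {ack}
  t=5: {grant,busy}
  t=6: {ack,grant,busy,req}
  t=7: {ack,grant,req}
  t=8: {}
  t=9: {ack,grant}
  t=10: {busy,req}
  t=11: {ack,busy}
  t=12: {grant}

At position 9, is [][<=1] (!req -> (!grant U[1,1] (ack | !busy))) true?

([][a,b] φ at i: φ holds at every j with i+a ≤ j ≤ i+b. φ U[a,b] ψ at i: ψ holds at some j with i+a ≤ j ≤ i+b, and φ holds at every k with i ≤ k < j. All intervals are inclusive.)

Does not hold

Check (!req -> (!grant U[1,1] (ack | !busy))) at every j in [9,10]:
  j=9: antecedent true; consequent fails → ✗
  j=10: antecedent false → ✓
Fails at j=9 → formula fails.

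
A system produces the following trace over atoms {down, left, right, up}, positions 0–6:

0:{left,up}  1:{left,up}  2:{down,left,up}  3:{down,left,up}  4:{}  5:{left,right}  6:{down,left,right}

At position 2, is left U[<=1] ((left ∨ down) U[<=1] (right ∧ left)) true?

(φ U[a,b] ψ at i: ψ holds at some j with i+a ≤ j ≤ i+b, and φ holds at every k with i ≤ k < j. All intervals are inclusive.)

No

Need some j in [2,3] with ((left ∨ down) U[<=1] (right ∧ left)), and left at every k in [2,j-1].
  j=2: ((left ∨ down) U[<=1] (right ∧ left)) — fails.
  j=3: ((left ∨ down) U[<=1] (right ∧ left)) — fails.
No j in the window works → until fails.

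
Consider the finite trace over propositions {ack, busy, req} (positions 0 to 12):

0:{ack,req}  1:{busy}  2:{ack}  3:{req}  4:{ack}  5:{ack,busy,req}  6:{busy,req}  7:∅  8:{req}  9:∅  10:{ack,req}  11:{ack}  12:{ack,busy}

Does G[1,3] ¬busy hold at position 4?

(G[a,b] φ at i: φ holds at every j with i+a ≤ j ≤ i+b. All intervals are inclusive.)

Check ¬busy at every j in [5,7]:
  j=5: false
  j=6: false
  j=7: true
Fails at j=5 → formula fails.

False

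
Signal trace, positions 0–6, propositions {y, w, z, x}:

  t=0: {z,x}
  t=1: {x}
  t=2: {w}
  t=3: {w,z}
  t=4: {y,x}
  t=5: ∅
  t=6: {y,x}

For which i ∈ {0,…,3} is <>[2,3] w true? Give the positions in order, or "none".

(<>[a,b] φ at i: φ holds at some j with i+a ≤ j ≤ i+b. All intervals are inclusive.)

Evaluate at each i in [0,3]:
  i=0: ✓ (witness j=2)
  i=1: ✓ (witness j=3)
  i=2: ✗ (none in [4,5])
  i=3: ✗ (none in [5,6])

0, 1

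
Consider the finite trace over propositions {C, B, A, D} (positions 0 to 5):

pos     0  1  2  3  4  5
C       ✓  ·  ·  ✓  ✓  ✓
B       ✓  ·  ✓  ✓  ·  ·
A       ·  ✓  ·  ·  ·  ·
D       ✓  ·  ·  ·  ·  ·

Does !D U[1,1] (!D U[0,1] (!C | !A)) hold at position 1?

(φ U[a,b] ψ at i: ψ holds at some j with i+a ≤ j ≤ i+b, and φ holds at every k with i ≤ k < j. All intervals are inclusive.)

Yes

Need some j in [2,2] with (!D U[0,1] (!C | !A)), and !D at every k in [1,j-1].
  j=2: (!D U[0,1] (!C | !A)) holds; !D holds at every k in [1,1] → satisfied.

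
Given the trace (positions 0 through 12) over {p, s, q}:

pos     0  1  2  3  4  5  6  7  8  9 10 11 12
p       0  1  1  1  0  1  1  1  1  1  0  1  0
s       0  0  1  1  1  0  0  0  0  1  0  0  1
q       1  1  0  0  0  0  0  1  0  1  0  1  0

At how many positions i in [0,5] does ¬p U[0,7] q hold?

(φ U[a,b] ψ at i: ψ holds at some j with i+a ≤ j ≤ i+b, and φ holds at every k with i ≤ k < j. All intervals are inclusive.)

2

Evaluate at each i in [0,5]:
  i=0: ✓ (rhs at j=0)
  i=1: ✓ (rhs at j=1)
  i=2: ✗ (lhs fails at k=2 before rhs at j=7)
  i=3: ✗ (lhs fails at k=3 before rhs at j=7)
  i=4: ✗ (lhs fails at k=5 before rhs at j=7)
  i=5: ✗ (lhs fails at k=5 before rhs at j=7)
Positions where it holds: {0, 1} → 2.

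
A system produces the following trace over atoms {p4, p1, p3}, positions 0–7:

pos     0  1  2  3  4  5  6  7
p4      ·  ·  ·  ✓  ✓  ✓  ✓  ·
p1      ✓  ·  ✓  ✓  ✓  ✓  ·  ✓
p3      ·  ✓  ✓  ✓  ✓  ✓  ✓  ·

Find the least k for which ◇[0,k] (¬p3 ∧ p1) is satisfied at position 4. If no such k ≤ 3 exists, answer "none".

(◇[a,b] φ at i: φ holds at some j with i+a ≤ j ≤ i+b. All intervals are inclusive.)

3

Scan j = 4,5,… for (¬p3 ∧ p1):
  j=4: fails
  j=5: fails
  j=6: fails
  j=7: holds
First hit at j=7, so smallest k = 7-4 = 3.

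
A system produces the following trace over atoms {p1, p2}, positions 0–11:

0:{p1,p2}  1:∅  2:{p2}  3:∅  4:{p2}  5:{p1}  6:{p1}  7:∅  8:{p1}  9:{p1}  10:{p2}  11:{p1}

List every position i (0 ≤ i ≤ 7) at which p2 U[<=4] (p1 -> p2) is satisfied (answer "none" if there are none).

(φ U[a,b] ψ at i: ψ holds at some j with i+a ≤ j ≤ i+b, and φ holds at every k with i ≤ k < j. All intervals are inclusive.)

0, 1, 2, 3, 4, 7

Evaluate at each i in [0,7]:
  i=0: ✓ (rhs at j=0)
  i=1: ✓ (rhs at j=1)
  i=2: ✓ (rhs at j=2)
  i=3: ✓ (rhs at j=3)
  i=4: ✓ (rhs at j=4)
  i=5: ✗ (lhs fails at k=5 before rhs at j=7)
  i=6: ✗ (lhs fails at k=6 before rhs at j=7)
  i=7: ✓ (rhs at j=7)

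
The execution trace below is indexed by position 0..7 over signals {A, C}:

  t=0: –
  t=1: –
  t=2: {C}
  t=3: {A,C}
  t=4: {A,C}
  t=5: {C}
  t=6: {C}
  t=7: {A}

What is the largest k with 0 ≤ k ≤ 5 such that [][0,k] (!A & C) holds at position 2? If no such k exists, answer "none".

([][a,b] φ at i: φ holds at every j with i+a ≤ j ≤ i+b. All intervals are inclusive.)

(!A & C) must hold from j=2 onward; find where it first fails.
  j=2: holds
  j=3: fails
Holds on [2,2], so largest k = 0.

0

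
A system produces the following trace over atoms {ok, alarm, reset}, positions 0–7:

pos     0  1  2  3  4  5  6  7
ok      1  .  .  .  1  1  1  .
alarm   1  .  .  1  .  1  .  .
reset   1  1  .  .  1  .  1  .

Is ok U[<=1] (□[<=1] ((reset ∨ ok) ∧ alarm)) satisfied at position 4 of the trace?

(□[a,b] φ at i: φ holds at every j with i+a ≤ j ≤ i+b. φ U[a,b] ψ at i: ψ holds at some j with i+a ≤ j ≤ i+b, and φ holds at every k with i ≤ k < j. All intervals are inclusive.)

Need some j in [4,5] with □[<=1] ((reset ∨ ok) ∧ alarm), and ok at every k in [4,j-1].
  j=4: □[<=1] ((reset ∨ ok) ∧ alarm) — fails at 4.
  j=5: □[<=1] ((reset ∨ ok) ∧ alarm) — fails at 6.
No j in the window works → until fails.

Does not hold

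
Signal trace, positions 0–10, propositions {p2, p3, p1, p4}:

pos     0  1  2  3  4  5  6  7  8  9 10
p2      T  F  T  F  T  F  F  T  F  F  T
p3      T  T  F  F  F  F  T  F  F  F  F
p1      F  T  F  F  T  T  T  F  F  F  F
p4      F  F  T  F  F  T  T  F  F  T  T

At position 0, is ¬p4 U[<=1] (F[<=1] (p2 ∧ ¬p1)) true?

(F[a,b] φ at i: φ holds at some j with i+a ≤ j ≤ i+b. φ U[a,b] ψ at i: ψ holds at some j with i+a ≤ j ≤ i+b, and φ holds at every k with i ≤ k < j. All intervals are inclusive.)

True

Need some j in [0,1] with F[<=1] (p2 ∧ ¬p1), and ¬p4 at every k in [0,j-1].
  j=0: F[<=1] (p2 ∧ ¬p1) holds; no prefix to check → satisfied.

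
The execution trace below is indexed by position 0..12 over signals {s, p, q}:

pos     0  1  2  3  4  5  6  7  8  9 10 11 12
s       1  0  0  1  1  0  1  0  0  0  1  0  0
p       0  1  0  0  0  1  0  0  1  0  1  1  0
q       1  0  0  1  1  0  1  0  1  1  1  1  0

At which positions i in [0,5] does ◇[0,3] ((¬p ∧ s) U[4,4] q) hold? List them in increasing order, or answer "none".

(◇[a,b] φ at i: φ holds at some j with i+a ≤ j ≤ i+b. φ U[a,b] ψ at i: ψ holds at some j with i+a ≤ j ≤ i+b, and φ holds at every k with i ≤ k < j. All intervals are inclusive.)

Evaluate at each i in [0,5]:
  i=0: ✗ (none in [0,3])
  i=1: ✗ (none in [1,4])
  i=2: ✗ (none in [2,5])
  i=3: ✗ (none in [3,6])
  i=4: ✗ (none in [4,7])
  i=5: ✗ (none in [5,8])

none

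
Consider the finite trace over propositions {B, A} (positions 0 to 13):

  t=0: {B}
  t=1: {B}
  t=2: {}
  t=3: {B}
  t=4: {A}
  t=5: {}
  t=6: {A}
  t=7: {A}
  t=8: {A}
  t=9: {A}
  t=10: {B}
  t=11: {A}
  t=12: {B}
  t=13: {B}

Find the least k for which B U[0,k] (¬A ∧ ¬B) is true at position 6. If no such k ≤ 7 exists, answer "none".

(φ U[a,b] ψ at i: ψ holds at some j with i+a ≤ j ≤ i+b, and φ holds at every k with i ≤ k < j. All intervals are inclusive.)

none

Need earliest j ≥ 6 with (¬A ∧ ¬B), and B at every k in [6,j-1].
  j=6: rhs fails.
  j=7: rhs fails.
  j=8: rhs fails.
  j=9: rhs fails.
  j=10: rhs fails.
  j=11: rhs fails.
  j=12: rhs fails.
  j=13: rhs fails.
No witness within the range → none.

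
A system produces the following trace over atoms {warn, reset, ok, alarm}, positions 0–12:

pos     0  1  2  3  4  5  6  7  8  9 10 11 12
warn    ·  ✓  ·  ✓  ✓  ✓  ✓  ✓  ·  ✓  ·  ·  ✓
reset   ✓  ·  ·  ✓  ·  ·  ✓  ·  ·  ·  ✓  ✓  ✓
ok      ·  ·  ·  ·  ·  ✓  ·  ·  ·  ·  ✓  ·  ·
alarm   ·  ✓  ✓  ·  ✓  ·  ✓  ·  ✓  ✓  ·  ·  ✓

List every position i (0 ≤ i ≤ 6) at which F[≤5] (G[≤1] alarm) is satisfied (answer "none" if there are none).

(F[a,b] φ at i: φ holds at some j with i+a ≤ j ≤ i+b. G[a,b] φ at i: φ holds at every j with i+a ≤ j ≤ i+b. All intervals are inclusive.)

0, 1, 3, 4, 5, 6

Evaluate at each i in [0,6]:
  i=0: ✓ (witness j=1)
  i=1: ✓ (witness j=1)
  i=2: ✗ (none in [2,7])
  i=3: ✓ (witness j=8)
  i=4: ✓ (witness j=8)
  i=5: ✓ (witness j=8)
  i=6: ✓ (witness j=8)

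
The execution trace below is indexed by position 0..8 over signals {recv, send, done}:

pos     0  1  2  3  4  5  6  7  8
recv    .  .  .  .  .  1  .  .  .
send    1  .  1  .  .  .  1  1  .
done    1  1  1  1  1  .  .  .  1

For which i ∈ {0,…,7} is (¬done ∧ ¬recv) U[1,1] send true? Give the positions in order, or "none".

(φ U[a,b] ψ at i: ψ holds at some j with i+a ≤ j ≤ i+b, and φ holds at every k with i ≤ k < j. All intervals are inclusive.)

6

Evaluate at each i in [0,7]:
  i=0: ✗ (no rhs in [1,1])
  i=1: ✗ (lhs fails at k=1 before rhs at j=2)
  i=2: ✗ (no rhs in [3,3])
  i=3: ✗ (no rhs in [4,4])
  i=4: ✗ (no rhs in [5,5])
  i=5: ✗ (lhs fails at k=5 before rhs at j=6)
  i=6: ✓ (rhs at j=7; lhs holds on [6,6])
  i=7: ✗ (no rhs in [8,8])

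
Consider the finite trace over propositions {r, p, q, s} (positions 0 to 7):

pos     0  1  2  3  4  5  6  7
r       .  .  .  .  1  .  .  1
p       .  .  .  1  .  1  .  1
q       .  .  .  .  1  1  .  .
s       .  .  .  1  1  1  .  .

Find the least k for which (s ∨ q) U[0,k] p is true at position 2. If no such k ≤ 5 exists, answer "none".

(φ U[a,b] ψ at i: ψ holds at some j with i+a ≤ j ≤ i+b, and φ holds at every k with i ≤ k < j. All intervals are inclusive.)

Need earliest j ≥ 2 with p, and (s ∨ q) at every k in [2,j-1].
  j=2: rhs fails.
  j=3: rhs holds but lhs fails at k=2.
  j=4: rhs fails.
  j=5: rhs holds but lhs fails at k=2.
  j=6: rhs fails.
  j=7: rhs holds but lhs fails at k=2.
No witness within the range → none.

none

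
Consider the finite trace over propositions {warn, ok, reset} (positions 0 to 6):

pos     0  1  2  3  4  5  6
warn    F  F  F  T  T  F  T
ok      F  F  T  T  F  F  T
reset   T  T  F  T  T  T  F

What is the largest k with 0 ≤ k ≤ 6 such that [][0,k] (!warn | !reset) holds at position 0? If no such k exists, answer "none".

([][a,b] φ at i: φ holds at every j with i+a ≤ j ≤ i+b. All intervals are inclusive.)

2

(!warn | !reset) must hold from j=0 onward; find where it first fails.
  j=0: holds
  j=1: holds
  j=2: holds
  j=3: fails
Holds on [0,2], so largest k = 2.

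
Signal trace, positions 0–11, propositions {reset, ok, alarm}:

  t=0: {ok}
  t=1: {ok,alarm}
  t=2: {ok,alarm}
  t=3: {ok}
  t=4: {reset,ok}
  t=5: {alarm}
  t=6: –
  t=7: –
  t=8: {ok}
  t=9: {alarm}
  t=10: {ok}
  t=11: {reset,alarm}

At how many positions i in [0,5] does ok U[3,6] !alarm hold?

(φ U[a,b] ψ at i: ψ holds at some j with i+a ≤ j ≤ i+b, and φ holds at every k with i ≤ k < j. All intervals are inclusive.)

Evaluate at each i in [0,5]:
  i=0: ✓ (rhs at j=3; lhs holds on [0,2])
  i=1: ✓ (rhs at j=4; lhs holds on [1,3])
  i=2: ✗ (lhs fails at k=5 before rhs at j=6)
  i=3: ✗ (lhs fails at k=5 before rhs at j=6)
  i=4: ✗ (lhs fails at k=5 before rhs at j=7)
  i=5: ✗ (lhs fails at k=5 before rhs at j=8)
Positions where it holds: {0, 1} → 2.

2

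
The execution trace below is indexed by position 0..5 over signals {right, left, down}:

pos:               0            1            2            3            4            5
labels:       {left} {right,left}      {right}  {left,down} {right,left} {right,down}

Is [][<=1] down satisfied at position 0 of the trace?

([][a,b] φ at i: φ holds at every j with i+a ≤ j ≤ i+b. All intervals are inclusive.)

Check down at every j in [0,1]:
  j=0: false
  j=1: false
Fails at j=0 → formula fails.

Does not hold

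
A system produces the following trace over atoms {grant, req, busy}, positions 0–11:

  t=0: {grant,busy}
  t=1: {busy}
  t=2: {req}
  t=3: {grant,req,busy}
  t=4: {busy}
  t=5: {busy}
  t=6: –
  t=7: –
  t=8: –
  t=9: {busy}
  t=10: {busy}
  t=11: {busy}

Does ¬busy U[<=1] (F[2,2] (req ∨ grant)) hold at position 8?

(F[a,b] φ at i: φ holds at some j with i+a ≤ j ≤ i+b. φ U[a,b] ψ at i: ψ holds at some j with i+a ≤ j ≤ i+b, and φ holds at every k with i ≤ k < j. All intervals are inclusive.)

False

Need some j in [8,9] with F[2,2] (req ∨ grant), and ¬busy at every k in [8,j-1].
  j=8: F[2,2] (req ∨ grant) — fails (none in [10,10]).
  j=9: F[2,2] (req ∨ grant) — fails (none in [11,11]).
No j in the window works → until fails.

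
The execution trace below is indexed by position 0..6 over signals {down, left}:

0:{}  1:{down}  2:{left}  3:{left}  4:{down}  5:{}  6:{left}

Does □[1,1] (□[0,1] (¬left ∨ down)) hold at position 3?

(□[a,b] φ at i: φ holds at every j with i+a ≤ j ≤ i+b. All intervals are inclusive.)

Check □[0,1] (¬left ∨ down) at every j in [4,4]:
  j=4: holds on [4,5]
All positions satisfy it → formula holds.

Holds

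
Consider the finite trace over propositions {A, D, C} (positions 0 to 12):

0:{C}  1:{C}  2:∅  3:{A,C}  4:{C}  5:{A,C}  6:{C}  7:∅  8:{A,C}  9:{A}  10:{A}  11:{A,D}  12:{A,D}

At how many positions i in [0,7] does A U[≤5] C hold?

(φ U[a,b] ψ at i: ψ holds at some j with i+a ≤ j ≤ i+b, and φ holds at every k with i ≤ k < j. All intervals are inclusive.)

Evaluate at each i in [0,7]:
  i=0: ✓ (rhs at j=0)
  i=1: ✓ (rhs at j=1)
  i=2: ✗ (lhs fails at k=2 before rhs at j=3)
  i=3: ✓ (rhs at j=3)
  i=4: ✓ (rhs at j=4)
  i=5: ✓ (rhs at j=5)
  i=6: ✓ (rhs at j=6)
  i=7: ✗ (lhs fails at k=7 before rhs at j=8)
Positions where it holds: {0, 1, 3, 4, 5, 6} → 6.

6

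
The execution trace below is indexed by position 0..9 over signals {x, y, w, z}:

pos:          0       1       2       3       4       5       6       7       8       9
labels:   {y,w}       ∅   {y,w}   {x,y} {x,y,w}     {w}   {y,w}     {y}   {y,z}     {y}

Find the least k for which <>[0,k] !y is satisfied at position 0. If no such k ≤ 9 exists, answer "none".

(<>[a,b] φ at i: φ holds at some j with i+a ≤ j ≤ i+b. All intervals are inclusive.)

Scan j = 0,1,… for !y:
  j=0: fails
  j=1: holds
First hit at j=1, so smallest k = 1-0 = 1.

1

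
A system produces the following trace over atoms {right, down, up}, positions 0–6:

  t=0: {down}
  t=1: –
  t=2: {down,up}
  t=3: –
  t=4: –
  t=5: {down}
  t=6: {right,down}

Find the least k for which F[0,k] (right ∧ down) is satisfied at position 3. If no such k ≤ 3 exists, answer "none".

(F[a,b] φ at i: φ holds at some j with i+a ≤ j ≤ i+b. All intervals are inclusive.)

3

Scan j = 3,4,… for (right ∧ down):
  j=3: fails
  j=4: fails
  j=5: fails
  j=6: holds
First hit at j=6, so smallest k = 6-3 = 3.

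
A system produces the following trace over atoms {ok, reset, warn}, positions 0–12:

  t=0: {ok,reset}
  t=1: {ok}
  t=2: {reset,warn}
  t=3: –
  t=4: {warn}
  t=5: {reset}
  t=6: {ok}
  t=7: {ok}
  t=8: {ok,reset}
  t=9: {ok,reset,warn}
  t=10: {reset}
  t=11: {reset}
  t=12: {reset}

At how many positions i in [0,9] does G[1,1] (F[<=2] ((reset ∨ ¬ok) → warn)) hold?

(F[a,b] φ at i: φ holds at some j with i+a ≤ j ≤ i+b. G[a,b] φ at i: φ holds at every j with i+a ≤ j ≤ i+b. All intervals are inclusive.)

Evaluate at each i in [0,9]:
  i=0: ✓ (all of [1,1])
  i=1: ✓ (all of [2,2])
  i=2: ✓ (all of [3,3])
  i=3: ✓ (all of [4,4])
  i=4: ✓ (all of [5,5])
  i=5: ✓ (all of [6,6])
  i=6: ✓ (all of [7,7])
  i=7: ✓ (all of [8,8])
  i=8: ✓ (all of [9,9])
  i=9: ✗ (fails at j=10)
Positions where it holds: {0, 1, 2, 3, 4, 5, 6, 7, 8} → 9.

9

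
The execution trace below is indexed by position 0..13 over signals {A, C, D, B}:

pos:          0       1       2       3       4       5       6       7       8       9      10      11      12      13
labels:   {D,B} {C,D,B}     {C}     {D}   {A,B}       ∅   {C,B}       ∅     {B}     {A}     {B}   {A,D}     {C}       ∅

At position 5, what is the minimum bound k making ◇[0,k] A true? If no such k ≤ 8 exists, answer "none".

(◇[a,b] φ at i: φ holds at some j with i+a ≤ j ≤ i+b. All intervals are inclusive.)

Scan j = 5,6,… for A:
  j=5: fails
  j=6: fails
  j=7: fails
  j=8: fails
  j=9: holds
First hit at j=9, so smallest k = 9-5 = 4.

4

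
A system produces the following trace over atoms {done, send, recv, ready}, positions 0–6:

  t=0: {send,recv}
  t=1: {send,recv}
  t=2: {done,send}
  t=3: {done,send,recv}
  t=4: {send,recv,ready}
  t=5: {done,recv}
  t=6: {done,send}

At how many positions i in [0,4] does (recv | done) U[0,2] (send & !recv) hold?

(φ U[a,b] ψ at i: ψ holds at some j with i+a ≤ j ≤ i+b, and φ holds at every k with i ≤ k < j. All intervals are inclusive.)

Evaluate at each i in [0,4]:
  i=0: ✓ (rhs at j=2; lhs holds on [0,1])
  i=1: ✓ (rhs at j=2; lhs holds on [1,1])
  i=2: ✓ (rhs at j=2)
  i=3: ✗ (no rhs in [3,5])
  i=4: ✓ (rhs at j=6; lhs holds on [4,5])
Positions where it holds: {0, 1, 2, 4} → 4.

4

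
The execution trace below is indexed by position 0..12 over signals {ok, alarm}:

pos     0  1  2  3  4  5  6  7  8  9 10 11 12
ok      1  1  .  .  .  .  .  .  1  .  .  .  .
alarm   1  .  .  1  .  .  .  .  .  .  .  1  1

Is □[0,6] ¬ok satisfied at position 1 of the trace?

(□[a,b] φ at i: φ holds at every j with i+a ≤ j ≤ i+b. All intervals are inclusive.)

False

Check ¬ok at every j in [1,7]:
  j=1: false
  j=2: true
  j=3: true
  j=4: true
  j=5: true
  j=6: true
  j=7: true
Fails at j=1 → formula fails.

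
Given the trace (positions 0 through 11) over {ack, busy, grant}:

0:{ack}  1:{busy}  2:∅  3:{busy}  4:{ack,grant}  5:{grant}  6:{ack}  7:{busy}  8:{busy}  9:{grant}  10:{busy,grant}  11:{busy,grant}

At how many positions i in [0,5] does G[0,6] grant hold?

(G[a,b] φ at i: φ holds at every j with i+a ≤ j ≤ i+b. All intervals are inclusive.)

0

Evaluate at each i in [0,5]:
  i=0: ✗ (fails at j=0)
  i=1: ✗ (fails at j=1)
  i=2: ✗ (fails at j=2)
  i=3: ✗ (fails at j=3)
  i=4: ✗ (fails at j=6)
  i=5: ✗ (fails at j=6)
Positions where it holds: {} → 0.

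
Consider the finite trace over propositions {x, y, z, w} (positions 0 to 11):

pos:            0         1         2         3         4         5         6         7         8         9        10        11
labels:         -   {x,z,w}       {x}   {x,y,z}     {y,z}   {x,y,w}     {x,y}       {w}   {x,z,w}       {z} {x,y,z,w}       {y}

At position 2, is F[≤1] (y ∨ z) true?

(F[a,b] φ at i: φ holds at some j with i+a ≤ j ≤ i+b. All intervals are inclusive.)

Check (y ∨ z) at each j in [2,3]:
  j=2: false
  j=3: true
Found at j=3 → formula holds.

True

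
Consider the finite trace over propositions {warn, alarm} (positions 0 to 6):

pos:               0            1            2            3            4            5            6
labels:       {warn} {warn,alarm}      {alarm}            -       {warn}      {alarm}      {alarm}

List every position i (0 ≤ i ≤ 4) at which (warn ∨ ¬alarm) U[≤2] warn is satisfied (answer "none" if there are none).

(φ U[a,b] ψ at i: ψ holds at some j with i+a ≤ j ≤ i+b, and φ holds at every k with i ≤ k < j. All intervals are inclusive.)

0, 1, 3, 4

Evaluate at each i in [0,4]:
  i=0: ✓ (rhs at j=0)
  i=1: ✓ (rhs at j=1)
  i=2: ✗ (lhs fails at k=2 before rhs at j=4)
  i=3: ✓ (rhs at j=4; lhs holds on [3,3])
  i=4: ✓ (rhs at j=4)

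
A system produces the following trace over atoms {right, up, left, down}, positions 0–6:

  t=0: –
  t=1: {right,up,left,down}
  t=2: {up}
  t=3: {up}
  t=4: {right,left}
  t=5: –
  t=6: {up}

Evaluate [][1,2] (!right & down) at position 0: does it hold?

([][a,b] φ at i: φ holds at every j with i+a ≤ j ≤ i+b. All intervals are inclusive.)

No

Check (!right & down) at every j in [1,2]:
  j=1: false
  j=2: false
Fails at j=1 → formula fails.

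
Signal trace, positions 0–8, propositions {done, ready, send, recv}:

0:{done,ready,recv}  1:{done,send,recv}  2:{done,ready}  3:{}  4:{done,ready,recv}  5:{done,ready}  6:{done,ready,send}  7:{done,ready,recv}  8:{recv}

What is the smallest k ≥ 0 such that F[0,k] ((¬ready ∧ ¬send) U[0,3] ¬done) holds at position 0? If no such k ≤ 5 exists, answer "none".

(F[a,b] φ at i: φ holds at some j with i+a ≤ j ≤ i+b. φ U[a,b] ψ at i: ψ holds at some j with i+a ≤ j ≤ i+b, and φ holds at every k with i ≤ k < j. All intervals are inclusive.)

3

Scan j = 0,1,… for ((¬ready ∧ ¬send) U[0,3] ¬done):
  j=0: fails
  j=1: fails
  j=2: fails
  j=3: holds
First hit at j=3, so smallest k = 3-0 = 3.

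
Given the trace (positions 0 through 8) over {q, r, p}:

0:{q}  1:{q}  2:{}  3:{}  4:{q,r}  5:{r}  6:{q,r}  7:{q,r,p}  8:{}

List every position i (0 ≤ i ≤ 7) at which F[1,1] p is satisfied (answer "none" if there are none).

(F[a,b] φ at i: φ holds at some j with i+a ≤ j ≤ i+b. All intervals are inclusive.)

Evaluate at each i in [0,7]:
  i=0: ✗ (none in [1,1])
  i=1: ✗ (none in [2,2])
  i=2: ✗ (none in [3,3])
  i=3: ✗ (none in [4,4])
  i=4: ✗ (none in [5,5])
  i=5: ✗ (none in [6,6])
  i=6: ✓ (witness j=7)
  i=7: ✗ (none in [8,8])

6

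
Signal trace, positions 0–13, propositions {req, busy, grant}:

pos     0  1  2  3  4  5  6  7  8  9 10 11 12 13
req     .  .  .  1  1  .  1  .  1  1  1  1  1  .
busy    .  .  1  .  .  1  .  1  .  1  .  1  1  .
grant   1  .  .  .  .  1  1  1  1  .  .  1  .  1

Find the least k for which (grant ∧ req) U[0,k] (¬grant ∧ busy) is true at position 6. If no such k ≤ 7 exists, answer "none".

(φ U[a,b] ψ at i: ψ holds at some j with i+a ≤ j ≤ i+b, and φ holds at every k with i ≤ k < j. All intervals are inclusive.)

none

Need earliest j ≥ 6 with (¬grant ∧ busy), and (grant ∧ req) at every k in [6,j-1].
  j=6: rhs fails.
  j=7: rhs fails.
  j=8: rhs fails.
  j=9: rhs holds but lhs fails at k=7.
  j=10: rhs fails.
  j=11: rhs fails.
  j=12: rhs holds but lhs fails at k=7.
  j=13: rhs fails.
No witness within the range → none.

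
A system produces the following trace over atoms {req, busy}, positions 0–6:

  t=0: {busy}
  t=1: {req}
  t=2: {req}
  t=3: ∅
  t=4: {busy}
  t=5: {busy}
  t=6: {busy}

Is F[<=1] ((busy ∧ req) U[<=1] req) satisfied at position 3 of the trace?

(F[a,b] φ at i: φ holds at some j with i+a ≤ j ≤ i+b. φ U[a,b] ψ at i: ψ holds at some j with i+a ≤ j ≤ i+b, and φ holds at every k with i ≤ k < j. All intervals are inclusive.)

Check ((busy ∧ req) U[<=1] req) at each j in [3,4]:
  j=3: fails
  j=4: fails
No position in the window satisfies it → formula fails.

No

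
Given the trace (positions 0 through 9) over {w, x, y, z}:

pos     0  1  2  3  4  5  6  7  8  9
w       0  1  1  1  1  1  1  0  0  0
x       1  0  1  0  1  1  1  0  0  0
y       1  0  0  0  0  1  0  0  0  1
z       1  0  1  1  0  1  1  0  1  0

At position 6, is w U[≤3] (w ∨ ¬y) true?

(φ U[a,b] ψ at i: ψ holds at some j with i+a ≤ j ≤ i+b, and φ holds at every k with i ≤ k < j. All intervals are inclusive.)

Need some j in [6,9] with (w ∨ ¬y), and w at every k in [6,j-1].
  j=6: (w ∨ ¬y) holds; no prefix to check → satisfied.

True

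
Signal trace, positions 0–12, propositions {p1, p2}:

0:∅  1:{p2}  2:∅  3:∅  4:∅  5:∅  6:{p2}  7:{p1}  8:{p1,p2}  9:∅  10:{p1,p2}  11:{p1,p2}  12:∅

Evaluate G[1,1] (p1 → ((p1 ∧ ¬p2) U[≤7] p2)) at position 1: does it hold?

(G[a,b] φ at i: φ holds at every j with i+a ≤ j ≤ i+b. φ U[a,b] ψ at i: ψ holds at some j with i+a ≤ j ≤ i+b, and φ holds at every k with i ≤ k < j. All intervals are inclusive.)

Check (p1 → ((p1 ∧ ¬p2) U[≤7] p2)) at every j in [2,2]:
  j=2: antecedent false → ✓
All positions satisfy it → formula holds.

True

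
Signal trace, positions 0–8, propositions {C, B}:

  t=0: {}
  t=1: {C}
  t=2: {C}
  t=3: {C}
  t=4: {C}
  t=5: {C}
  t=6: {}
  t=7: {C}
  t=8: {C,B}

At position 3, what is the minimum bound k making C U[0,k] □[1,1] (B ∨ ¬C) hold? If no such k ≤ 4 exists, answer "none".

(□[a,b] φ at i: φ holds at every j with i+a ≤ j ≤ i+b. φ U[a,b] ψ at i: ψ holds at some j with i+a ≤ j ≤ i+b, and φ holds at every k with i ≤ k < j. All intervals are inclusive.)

Need earliest j ≥ 3 with □[1,1] (B ∨ ¬C), and C at every k in [3,j-1].
  j=3: rhs fails.
  j=4: rhs fails.
  j=5: rhs holds; lhs holds on [3,4]. k = 2.

2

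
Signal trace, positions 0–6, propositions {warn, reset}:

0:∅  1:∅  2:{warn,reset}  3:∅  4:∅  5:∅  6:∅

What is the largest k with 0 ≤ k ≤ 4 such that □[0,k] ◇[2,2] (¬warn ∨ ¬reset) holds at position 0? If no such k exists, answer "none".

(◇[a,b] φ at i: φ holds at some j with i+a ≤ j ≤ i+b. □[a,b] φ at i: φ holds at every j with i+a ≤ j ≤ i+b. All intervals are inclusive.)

none

◇[2,2] (¬warn ∨ ¬reset) must hold from j=0 onward; find where it first fails.
  j=0: fails → no k works.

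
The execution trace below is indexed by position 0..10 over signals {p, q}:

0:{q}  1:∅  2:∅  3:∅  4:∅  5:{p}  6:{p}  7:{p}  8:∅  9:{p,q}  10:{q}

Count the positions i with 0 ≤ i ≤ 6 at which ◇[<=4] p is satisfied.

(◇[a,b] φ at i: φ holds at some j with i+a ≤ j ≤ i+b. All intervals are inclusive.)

Evaluate at each i in [0,6]:
  i=0: ✗ (none in [0,4])
  i=1: ✓ (witness j=5)
  i=2: ✓ (witness j=5)
  i=3: ✓ (witness j=5)
  i=4: ✓ (witness j=5)
  i=5: ✓ (witness j=5)
  i=6: ✓ (witness j=6)
Positions where it holds: {1, 2, 3, 4, 5, 6} → 6.

6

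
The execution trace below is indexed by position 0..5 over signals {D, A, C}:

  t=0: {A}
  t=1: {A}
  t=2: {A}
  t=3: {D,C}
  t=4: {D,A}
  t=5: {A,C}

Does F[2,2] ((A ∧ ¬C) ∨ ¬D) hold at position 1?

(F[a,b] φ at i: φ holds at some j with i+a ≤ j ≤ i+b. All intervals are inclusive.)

False

Check ((A ∧ ¬C) ∨ ¬D) at each j in [3,3]:
  j=3: false
No position in the window satisfies it → formula fails.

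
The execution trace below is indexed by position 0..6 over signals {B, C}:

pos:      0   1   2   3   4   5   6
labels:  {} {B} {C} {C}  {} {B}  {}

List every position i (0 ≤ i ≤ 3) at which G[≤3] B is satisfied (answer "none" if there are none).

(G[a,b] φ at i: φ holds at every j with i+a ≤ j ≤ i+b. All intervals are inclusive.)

none

Evaluate at each i in [0,3]:
  i=0: ✗ (fails at j=0)
  i=1: ✗ (fails at j=2)
  i=2: ✗ (fails at j=2)
  i=3: ✗ (fails at j=3)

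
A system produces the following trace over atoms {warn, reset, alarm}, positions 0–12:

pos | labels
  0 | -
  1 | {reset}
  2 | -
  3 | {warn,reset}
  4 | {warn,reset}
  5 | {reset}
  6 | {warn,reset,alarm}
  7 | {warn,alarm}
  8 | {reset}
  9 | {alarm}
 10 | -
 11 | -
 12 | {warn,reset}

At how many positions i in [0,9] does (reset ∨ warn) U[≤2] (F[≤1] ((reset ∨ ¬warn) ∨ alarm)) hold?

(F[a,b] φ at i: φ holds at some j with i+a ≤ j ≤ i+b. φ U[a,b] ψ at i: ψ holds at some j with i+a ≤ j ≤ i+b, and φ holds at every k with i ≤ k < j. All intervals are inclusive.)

Evaluate at each i in [0,9]:
  i=0: ✓ (rhs at j=0)
  i=1: ✓ (rhs at j=1)
  i=2: ✓ (rhs at j=2)
  i=3: ✓ (rhs at j=3)
  i=4: ✓ (rhs at j=4)
  i=5: ✓ (rhs at j=5)
  i=6: ✓ (rhs at j=6)
  i=7: ✓ (rhs at j=7)
  i=8: ✓ (rhs at j=8)
  i=9: ✓ (rhs at j=9)
Positions where it holds: {0, 1, 2, 3, 4, 5, 6, 7, 8, 9} → 10.

10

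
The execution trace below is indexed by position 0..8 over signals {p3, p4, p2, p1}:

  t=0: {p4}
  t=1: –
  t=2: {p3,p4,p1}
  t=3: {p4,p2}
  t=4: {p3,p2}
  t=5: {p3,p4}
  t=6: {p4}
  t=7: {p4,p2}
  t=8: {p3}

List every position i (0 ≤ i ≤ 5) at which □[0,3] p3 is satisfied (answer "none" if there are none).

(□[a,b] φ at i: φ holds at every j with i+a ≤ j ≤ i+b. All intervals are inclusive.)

none

Evaluate at each i in [0,5]:
  i=0: ✗ (fails at j=0)
  i=1: ✗ (fails at j=1)
  i=2: ✗ (fails at j=3)
  i=3: ✗ (fails at j=3)
  i=4: ✗ (fails at j=6)
  i=5: ✗ (fails at j=6)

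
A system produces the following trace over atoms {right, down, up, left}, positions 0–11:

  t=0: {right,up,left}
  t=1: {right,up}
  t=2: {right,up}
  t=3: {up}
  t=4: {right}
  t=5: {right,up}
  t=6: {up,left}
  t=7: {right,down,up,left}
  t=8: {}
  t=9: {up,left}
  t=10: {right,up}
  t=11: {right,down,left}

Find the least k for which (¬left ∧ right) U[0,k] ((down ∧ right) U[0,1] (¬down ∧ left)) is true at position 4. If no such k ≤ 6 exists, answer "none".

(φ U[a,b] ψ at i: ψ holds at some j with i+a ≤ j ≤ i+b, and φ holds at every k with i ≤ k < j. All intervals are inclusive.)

2

Need earliest j ≥ 4 with ((down ∧ right) U[0,1] (¬down ∧ left)), and (¬left ∧ right) at every k in [4,j-1].
  j=4: rhs fails.
  j=5: rhs fails.
  j=6: rhs holds; lhs holds on [4,5]. k = 2.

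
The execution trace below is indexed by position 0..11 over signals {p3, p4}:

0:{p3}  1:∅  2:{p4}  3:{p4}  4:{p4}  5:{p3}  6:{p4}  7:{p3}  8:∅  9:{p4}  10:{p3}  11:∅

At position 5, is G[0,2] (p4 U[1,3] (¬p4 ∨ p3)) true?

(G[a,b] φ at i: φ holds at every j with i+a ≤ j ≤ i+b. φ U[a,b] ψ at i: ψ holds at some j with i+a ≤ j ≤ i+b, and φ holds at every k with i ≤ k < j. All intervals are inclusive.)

Check (p4 U[1,3] (¬p4 ∨ p3)) at every j in [5,7]:
  j=5: fails
  j=6: holds
  j=7: fails
Fails at j=5 → formula fails.

No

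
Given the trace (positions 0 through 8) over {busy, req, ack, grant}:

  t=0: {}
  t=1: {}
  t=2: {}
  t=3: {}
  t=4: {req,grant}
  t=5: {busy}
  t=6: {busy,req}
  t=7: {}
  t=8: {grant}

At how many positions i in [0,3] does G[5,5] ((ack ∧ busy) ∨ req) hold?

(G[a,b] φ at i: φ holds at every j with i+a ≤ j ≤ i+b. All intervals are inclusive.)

1

Evaluate at each i in [0,3]:
  i=0: ✗ (fails at j=5)
  i=1: ✓ (all of [6,6])
  i=2: ✗ (fails at j=7)
  i=3: ✗ (fails at j=8)
Positions where it holds: {1} → 1.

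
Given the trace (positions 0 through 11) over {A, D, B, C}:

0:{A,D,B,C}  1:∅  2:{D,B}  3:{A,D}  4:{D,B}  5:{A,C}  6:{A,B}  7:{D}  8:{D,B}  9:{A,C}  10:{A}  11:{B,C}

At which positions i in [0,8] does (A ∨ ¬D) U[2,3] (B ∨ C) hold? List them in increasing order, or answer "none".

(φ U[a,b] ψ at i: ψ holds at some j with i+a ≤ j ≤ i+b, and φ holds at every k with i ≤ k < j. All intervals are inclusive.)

Evaluate at each i in [0,8]:
  i=0: ✓ (rhs at j=2; lhs holds on [0,1])
  i=1: ✗ (lhs fails at k=2 before rhs at j=4)
  i=2: ✗ (lhs fails at k=2 before rhs at j=4)
  i=3: ✗ (lhs fails at k=4 before rhs at j=5)
  i=4: ✗ (lhs fails at k=4 before rhs at j=6)
  i=5: ✗ (lhs fails at k=7 before rhs at j=8)
  i=6: ✗ (lhs fails at k=7 before rhs at j=8)
  i=7: ✗ (lhs fails at k=7 before rhs at j=9)
  i=8: ✗ (lhs fails at k=8 before rhs at j=11)

0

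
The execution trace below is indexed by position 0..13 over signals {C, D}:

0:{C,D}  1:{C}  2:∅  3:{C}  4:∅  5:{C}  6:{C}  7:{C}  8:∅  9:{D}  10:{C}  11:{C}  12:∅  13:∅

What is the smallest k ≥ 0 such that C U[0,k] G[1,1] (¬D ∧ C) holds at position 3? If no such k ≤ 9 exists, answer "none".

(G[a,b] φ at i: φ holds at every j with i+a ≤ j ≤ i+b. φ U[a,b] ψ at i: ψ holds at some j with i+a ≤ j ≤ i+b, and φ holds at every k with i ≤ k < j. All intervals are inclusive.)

Need earliest j ≥ 3 with G[1,1] (¬D ∧ C), and C at every k in [3,j-1].
  j=3: rhs fails.
  j=4: rhs holds; lhs holds on [3,3]. k = 1.

1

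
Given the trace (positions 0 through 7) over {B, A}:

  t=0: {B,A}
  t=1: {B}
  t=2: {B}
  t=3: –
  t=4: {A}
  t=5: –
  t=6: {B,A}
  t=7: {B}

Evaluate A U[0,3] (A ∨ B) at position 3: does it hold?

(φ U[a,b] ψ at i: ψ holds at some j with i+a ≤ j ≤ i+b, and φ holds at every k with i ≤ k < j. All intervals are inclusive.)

Need some j in [3,6] with (A ∨ B), and A at every k in [3,j-1].
  j=3: (A ∨ B) false.
  j=4: (A ∨ B) holds, but A fails at k=3 → not this j.
  j=5: (A ∨ B) false.
  j=6: (A ∨ B) holds, but A fails at k=3 → not this j.
No j in the window works → until fails.

Does not hold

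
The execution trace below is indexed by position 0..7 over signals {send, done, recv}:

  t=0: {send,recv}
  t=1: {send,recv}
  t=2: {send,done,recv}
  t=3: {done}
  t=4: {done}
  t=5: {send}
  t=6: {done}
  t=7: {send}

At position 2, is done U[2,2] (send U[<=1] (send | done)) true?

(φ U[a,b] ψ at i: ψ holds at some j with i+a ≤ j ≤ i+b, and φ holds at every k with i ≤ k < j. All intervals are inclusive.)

Holds

Need some j in [4,4] with (send U[<=1] (send | done)), and done at every k in [2,j-1].
  j=4: (send U[<=1] (send | done)) holds; done holds at every k in [2,3] → satisfied.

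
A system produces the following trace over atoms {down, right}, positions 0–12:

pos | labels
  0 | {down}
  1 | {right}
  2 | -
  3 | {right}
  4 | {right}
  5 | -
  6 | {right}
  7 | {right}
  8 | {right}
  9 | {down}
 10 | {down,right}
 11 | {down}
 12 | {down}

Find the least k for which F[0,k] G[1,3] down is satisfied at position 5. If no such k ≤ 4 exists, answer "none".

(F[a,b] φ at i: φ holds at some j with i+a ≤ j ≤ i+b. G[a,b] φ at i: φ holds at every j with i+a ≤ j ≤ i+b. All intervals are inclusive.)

3

Scan j = 5,6,… for G[1,3] down:
  j=5: fails
  j=6: fails
  j=7: fails
  j=8: holds
First hit at j=8, so smallest k = 8-5 = 3.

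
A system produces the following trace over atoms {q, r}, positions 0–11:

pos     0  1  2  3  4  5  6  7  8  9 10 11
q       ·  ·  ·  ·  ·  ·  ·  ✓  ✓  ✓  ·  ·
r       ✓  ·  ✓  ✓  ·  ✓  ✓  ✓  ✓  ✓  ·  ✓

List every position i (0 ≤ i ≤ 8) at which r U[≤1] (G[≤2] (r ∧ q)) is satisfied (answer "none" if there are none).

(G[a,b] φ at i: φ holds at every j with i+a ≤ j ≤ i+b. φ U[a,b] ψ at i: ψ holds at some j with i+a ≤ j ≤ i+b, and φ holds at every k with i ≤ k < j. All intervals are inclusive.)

6, 7

Evaluate at each i in [0,8]:
  i=0: ✗ (no rhs in [0,1])
  i=1: ✗ (no rhs in [1,2])
  i=2: ✗ (no rhs in [2,3])
  i=3: ✗ (no rhs in [3,4])
  i=4: ✗ (no rhs in [4,5])
  i=5: ✗ (no rhs in [5,6])
  i=6: ✓ (rhs at j=7; lhs holds on [6,6])
  i=7: ✓ (rhs at j=7)
  i=8: ✗ (no rhs in [8,9])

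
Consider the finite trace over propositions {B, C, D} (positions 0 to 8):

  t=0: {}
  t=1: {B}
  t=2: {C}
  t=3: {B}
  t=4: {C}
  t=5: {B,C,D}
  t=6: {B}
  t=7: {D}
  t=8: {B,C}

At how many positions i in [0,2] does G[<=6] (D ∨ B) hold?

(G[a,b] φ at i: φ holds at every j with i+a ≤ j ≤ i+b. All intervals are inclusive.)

0

Evaluate at each i in [0,2]:
  i=0: ✗ (fails at j=0)
  i=1: ✗ (fails at j=2)
  i=2: ✗ (fails at j=2)
Positions where it holds: {} → 0.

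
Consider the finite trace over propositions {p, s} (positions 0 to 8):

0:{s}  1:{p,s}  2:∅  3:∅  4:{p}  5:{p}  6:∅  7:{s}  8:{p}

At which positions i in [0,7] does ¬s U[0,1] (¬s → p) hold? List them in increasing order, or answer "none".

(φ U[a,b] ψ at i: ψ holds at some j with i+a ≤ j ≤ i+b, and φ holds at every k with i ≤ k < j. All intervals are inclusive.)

Evaluate at each i in [0,7]:
  i=0: ✓ (rhs at j=0)
  i=1: ✓ (rhs at j=1)
  i=2: ✗ (no rhs in [2,3])
  i=3: ✓ (rhs at j=4; lhs holds on [3,3])
  i=4: ✓ (rhs at j=4)
  i=5: ✓ (rhs at j=5)
  i=6: ✓ (rhs at j=7; lhs holds on [6,6])
  i=7: ✓ (rhs at j=7)

0, 1, 3, 4, 5, 6, 7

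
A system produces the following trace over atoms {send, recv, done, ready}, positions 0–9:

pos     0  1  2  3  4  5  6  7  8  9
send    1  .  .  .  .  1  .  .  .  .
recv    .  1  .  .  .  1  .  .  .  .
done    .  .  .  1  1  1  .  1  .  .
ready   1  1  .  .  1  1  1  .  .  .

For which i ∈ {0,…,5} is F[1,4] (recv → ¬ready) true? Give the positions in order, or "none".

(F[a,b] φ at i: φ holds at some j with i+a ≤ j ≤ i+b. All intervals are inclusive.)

Evaluate at each i in [0,5]:
  i=0: ✓ (witness j=2)
  i=1: ✓ (witness j=2)
  i=2: ✓ (witness j=3)
  i=3: ✓ (witness j=4)
  i=4: ✓ (witness j=6)
  i=5: ✓ (witness j=6)

0, 1, 2, 3, 4, 5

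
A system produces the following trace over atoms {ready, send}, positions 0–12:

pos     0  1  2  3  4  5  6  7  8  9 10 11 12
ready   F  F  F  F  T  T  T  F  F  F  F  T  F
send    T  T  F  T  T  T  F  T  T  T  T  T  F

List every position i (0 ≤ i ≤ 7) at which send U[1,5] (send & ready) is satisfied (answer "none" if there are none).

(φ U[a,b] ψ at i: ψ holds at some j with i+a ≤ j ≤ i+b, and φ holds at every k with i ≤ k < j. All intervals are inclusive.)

Evaluate at each i in [0,7]:
  i=0: ✗ (lhs fails at k=2 before rhs at j=4)
  i=1: ✗ (lhs fails at k=2 before rhs at j=4)
  i=2: ✗ (lhs fails at k=2 before rhs at j=4)
  i=3: ✓ (rhs at j=4; lhs holds on [3,3])
  i=4: ✓ (rhs at j=5; lhs holds on [4,4])
  i=5: ✗ (no rhs in [6,10])
  i=6: ✗ (lhs fails at k=6 before rhs at j=11)
  i=7: ✓ (rhs at j=11; lhs holds on [7,10])

3, 4, 7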